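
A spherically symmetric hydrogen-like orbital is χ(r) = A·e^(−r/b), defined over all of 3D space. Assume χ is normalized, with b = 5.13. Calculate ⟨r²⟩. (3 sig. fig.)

⟨r^2⟩ ≈ 79.0

The expectation value is the |χ|²-weighted average of r^2: ∫ r^2|χ|² 4πr² dr.
Recall ∫₀^∞ r^m e^(−r/β) dr = m!·β^(m+1), since the A² factors cancel between numerator and denominator, ⟨r²⟩ = 3·b^2.
With b = 5.13, ⟨r^2⟩ = 78.95.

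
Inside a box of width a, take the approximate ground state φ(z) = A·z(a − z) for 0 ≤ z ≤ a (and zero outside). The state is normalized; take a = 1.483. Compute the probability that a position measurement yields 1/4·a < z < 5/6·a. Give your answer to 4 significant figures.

P ≈ 0.8610

|φ|² is the probability density, so P = ∫_{1/4·a}^{5/6·a} |φ|² dz.
The normalization integral ∫|φ|²dz over the whole domain equals a^5/30·A², and A² cancels in the ratio.
In terms of u = z/a (A² and the length scale cancel between numerator and denominator), P = [∫_{1/4}^{5/6} u^2·(1 - u)^2 du] / [∫_{0}^{1} u^2·(1 - u)^2 du].
Using ∫ u^2·(1 - u)^2 du = u^3·(6·u^2 - 15·u + 10)/30, the numerator is ≈ 0.0286997 and the denominator is 1/30.
Evaluating gives P = 0.86099.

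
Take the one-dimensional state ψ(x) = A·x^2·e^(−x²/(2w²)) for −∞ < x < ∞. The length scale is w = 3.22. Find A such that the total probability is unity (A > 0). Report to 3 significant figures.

A ≈ 0.0466

Require ∫ |ψ|² dx = 1 over the whole domain.
Carrying out the integral gives A² · 3·√(π)·w^5/4.
Setting this equal to 1 gives A² = 1/(3·√(π)·w^5/4).
With w = 3.22: A² = 0.002173 and A = 0.04662.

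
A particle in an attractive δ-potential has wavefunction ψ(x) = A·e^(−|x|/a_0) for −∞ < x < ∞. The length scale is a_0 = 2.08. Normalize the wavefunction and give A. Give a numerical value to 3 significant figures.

A ≈ 0.693

Require ∫ |ψ|² dx = 1 over the whole domain.
Recall ∫₀^∞ x^m e^(−x/β) dx = m!·β^(m+1), ∫|ψ|² dx = A²·(a_0).
So A² = (a_0)^(−1).
Substituting a_0 = 2.08 gives A² = 0.4808, so A = 0.6934.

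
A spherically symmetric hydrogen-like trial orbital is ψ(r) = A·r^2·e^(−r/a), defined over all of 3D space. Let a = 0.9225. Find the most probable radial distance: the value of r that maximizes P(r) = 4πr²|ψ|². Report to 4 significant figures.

r ≈ 2.768

Differentiate P(r) = 4πr²|ψ|² with respect to r and set to zero.
This gives r = 3·a.
With a = 0.9225, the most probable radial distance is 2.7675.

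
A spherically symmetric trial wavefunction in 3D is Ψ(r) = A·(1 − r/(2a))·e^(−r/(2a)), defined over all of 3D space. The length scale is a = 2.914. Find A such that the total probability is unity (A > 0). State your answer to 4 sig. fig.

We need A² ∫|f|² 4πr² dr = 1, taking the integral from 0 to ∞.
(Spherical symmetry: dV = 4πr² dr.)
Recall ∫₀^∞ r^m e^(−r/β) dr = m!·β^(m+1), the integral (without the A² prefactor) comes out to 8·π·a^3.
Plugging in a = 2.914 yields A = 0.040100.

A ≈ 0.04010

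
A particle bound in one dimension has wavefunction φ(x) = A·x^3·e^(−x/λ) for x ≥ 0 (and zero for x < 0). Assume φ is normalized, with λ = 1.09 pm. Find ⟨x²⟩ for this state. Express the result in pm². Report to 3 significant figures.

By definition ⟨x²⟩ = ∫ x^2 |φ(x)|² dx.
Since the A² factors cancel between numerator and denominator, ⟨x²⟩ = 14·λ^2.
Putting λ = 1.09 gives 16.63.

⟨x^2⟩ ≈ 16.6 pm^2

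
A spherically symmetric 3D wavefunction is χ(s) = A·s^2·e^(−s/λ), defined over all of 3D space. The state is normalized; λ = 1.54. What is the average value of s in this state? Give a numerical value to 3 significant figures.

⟨s⟩ ≈ 5.39

By definition ⟨s⟩ = ∫ s |χ(s)|² 4πs² ds.
With ∫₀^∞ s^7 e^(−αs) ds = 7!/α^8, since the A² factors cancel between numerator and denominator, ⟨s⟩ = 7·λ/2.
Putting λ = 1.54 gives 5.390.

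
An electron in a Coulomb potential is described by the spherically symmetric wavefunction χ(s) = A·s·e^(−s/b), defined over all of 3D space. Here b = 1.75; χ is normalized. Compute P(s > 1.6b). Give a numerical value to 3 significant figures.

P ≈ 0.781

Integrate the radial probability density 4πs²|χ|² over s > 1.6b.
A² is fixed by ∫₀^∞ 4πs²|χ|² ds = 1, i.e. A² = (3·π·b^5)^(−1).
Substituting u = s/b, A², 4π and the length scale all cancel in the ratio: P = ∫_{1.6}^{∞} u^4·e^(-2·u) du / ∫_{0}^{∞} u^4·e^(-2·u) du.
Using ∫ u^4·e^(-2·u) du = -(u^4/2 + u^3 + 3·u^2/2 + 3·u/2 + 3/4)·e^(-2·u), the numerator is ≈ 0.58546 and the denominator is 3/4.
This evaluates to P = 0.7806.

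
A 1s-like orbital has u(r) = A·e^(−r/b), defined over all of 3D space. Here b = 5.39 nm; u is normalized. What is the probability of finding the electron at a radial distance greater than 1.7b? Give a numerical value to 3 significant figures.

With dV = 4πr²dr, the probability is ∫|u|² dV over r > 1.7b.
A² is fixed by ∫₀^∞ 4πr²|u|² dr = 1, i.e. A² = (π·b^3)^(−1).
Let t = r/b; then A², 4π and the length scale all cancel, so P = ∫_{1.7}^{∞} t^2·e^(-2·t) dt ÷ ∫_{0}^{∞} t^2·e^(-2·t) dt.
With ∫ t^2·e^(-2·t) dt = -(2·t^2 + 2·t + 1)·e^(-2·t)/4 + C, the region integral is 509·e^(-17/5)/200 and the full one is 1/4.
This evaluates to P = 0.3397.

P ≈ 0.340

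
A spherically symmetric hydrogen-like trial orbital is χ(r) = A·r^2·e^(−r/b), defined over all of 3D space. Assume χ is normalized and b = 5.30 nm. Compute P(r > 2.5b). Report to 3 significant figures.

P ≈ 0.762

P = ∫ |χ|² 4πr² dr over r > 2.5b.
Normalization gives A² = 1/(45·π·b^7/2).
Substituting u = r/b, A², 4π and the length scale all cancel in the ratio: P = ∫_{2.5}^{∞} u^6·e^(-2·u) du / ∫_{0}^{∞} u^6·e^(-2·u) du.
An antiderivative of u^6·e^(-2·u) is -(4·u^6 + 12·u^5 + 30·u^4 + 60·u^3 + 90·u^2 + 90·u + 45)·e^(-2·u)/8; evaluating from 2.5 to ∞ gives ≈ 4.2873, while the full integral is 45/8.
Taking the ratio yields P = 0.7622.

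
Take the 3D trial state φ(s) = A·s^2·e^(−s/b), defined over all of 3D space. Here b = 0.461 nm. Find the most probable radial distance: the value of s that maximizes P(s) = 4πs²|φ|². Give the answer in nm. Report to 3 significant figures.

Set d/ds [P(s) = 4πs²|φ|²] = 0 and solve for s > 0.
This gives s = 3·b.
With b = 0.461, the most probable radial distance is 1.383 nm.

s ≈ 1.38 nm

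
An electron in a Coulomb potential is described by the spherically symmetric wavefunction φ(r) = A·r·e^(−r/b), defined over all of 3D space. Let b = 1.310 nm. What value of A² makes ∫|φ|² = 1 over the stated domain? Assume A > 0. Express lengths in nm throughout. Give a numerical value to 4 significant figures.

We need A² ∫|f|² 4πr² dr = 1, taking the integral from 0 to ∞.
In 3D with spherical symmetry the volume element is 4πr² dr.
Carrying out the integral gives A² · 3·π·b^5.
So A² = (3·π·b^5)^(−1).
Substituting b = 1.310 gives A² = 0.027503, so A = 0.16584.

A^2 ≈ 0.02750 nm^(-5)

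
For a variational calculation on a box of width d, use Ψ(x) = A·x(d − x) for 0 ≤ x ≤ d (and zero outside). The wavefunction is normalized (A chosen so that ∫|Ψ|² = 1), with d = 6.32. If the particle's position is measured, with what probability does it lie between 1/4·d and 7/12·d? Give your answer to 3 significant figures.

P ≈ 0.550

P = ∫_{1/4·d}^{7/12·d} |Ψ(x)|² dx.
The normalization integral ∫|Ψ|²dx over the whole domain equals d^5/30·A², and A² cancels in the ratio.
Substituting u = x/d, A² and the length scale cancel in the ratio: P = ∫_{1/4}^{7/12} u^2·(1 - u)^2 du / ∫_{0}^{1} u^2·(1 - u)^2 du.
An antiderivative of u^2·(1 - u)^2 is u^3·(6·u^2 - 15·u + 10)/30; evaluating from 1/4 to 7/12 gives ≈ 0.018329, while the full integral is 1/30.
The result is P = 0.5499.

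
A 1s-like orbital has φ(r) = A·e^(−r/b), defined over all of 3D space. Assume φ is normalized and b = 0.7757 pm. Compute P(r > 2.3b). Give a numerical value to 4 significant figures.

With dV = 4πr²dr, the probability is ∫|φ|² dV over r > 2.3b.
The full normalization integral is A²·[π·b^3] = 1, fixing A².
In terms of u = r/b (A², 4π and the length scale all cancel between numerator and denominator), P = [∫_{2.3}^{∞} u^2·e^(-2·u) du] / [∫_{0}^{∞} u^2·e^(-2·u) du].
An antiderivative of u^2·e^(-2·u) is -(2·u^2 + 2·u + 1)·e^(-2·u)/4; evaluating from 2.3 to ∞ gives 809·e^(-23/5)/200, while the full integral is 1/4.
This evaluates to P = 0.16264.

P ≈ 0.1626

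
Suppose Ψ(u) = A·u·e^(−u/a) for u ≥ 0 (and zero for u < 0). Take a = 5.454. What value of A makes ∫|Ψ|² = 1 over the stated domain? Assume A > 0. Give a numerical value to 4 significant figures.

The normalization condition is ∫|Ψ|² du = 1 from 0 to ∞.
With Ψ = A·u·e^(−u/a), the integral evaluates to A²·[a^3/4].
Hence A² = 1/[a^3/4].
With a = 5.454: A² = 0.024656 and A = 0.15702.

A ≈ 0.1570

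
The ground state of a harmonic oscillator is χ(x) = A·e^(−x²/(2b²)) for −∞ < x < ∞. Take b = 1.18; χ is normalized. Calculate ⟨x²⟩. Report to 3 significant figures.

The expectation value is the |χ|²-weighted average of x^2: ∫ x^2|χ|² dx.
Differentiating ∫e^(−αx²) dx = √(π/α) under α to get the higher moments, the ratio of the moment integral to the normalization integral gives ⟨x²⟩ = b^2/2.
With b = 1.18, ⟨x^2⟩ = 0.6962.

⟨x^2⟩ ≈ 0.696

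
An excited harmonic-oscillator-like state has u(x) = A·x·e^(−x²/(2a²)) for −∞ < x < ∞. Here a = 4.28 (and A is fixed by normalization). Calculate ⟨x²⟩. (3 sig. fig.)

⟨x^2⟩ ≈ 27.5

The expectation value is the |u|²-weighted average of x^2: ∫ x^2|u|² dx.
Using the Gaussian integral ∫_{−∞}^{∞} e^(−αx²) dx = √(π/α), evaluating both integrals, ⟨x²⟩ = 3·a^2/2.
Putting a = 4.28 gives 27.48.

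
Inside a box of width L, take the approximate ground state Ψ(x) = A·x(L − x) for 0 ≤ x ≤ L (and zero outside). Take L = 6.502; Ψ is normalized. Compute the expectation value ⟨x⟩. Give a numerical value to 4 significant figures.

By definition ⟨x⟩ = ∫ x |Ψ(x)|² dx.
Expanding the polynomial and integrating term by term, the ratio of the moment integral to the normalization integral gives ⟨x⟩ = L/2.
Putting L = 6.502 gives 3.2510.

⟨x⟩ ≈ 3.251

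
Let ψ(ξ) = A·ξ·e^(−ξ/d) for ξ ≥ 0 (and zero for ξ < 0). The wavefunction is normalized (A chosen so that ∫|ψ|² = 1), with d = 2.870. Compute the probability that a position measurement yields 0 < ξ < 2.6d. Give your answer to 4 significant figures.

P ≈ 0.8912

The probability is P = ∫ |ψ|² dξ over [0, 2.6d].
Since A² = 1/(d^3/4), this is the region integral divided by the full normalization integral.
Substituting u = ξ/d, A² and the length scale cancel in the ratio: P = ∫_{0}^{2.6} u^2·e^(-2·u) du / ∫_{0}^{∞} u^2·e^(-2·u) du.
An antiderivative of u^2·e^(-2·u) is -(2·u^2 + 2·u + 1)·e^(-2·u)/4; evaluating from 0 to 2.6 gives 1/4 - 493·e^(-26/5)/100, while the full integral is 1/4.
This works out to P = 0.89121.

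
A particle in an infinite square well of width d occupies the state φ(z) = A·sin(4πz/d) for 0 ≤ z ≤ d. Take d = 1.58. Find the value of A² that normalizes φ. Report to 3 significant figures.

We need A² ∫|f|² dz = 1, taking the integral from 0 to d.
Carrying out the integral gives A² · d/2.
Substituting d = 1.58 gives A² = 1.266, so A = 1.125.

A^2 ≈ 1.27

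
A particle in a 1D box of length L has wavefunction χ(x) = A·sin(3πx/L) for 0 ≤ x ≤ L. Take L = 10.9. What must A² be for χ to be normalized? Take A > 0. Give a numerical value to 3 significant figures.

Normalization requires ∫|χ|² dx = 1, integrated from 0 to L.
Using sin²θ = (1 − cos 2θ)/2, ∫|χ|² dx = A²·(L/2).
Setting this equal to 1 gives A² = 1/(L/2).
Plugging in L = 10.9 yields A = 0.4284.

A^2 ≈ 0.183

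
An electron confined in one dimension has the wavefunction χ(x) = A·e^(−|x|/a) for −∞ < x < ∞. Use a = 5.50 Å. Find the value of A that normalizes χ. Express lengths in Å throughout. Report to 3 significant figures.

A ≈ 0.426 Å^(-1/2)

We need A² ∫|f|² dx = 1, taking the integral from −∞ to ∞.
With ∫₀^∞ x^0 e^(−αx) dx = 0!/α^1, ∫|χ|² dx = A²·(a).
Plugging in a = 5.50 yields A = 0.4264.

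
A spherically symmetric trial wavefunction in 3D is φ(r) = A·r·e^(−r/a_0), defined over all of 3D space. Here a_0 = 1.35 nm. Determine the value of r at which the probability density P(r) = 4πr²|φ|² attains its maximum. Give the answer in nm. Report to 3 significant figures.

Set d/dr [P(r) = 4πr²|φ|²] = 0 and solve for r > 0.
This gives r = 2·a_0.
With a_0 = 1.35, the most probable radial distance is 2.700 nm.

r ≈ 2.70 nm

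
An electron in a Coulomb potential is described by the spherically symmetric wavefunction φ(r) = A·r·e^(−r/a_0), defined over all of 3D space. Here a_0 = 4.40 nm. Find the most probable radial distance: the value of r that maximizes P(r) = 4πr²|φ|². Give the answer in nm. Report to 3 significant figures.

Set d/dr [P(r) = 4πr²|φ|²] = 0 and solve for r > 0.
Solving yields r = 2·a_0.
With a_0 = 4.40, the most probable radial distance is 8.800 nm.

r ≈ 8.80 nm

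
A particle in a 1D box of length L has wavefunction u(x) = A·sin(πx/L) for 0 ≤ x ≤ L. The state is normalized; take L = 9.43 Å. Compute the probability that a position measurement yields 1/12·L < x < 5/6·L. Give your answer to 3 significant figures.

P = ∫_{1/12·L}^{5/6·L} |u(x)|² dx.
With A² fixed by ∫|u|² = 1, i.e. A² = (L/2)^(−1), substitute and integrate.
Let t = x/L; then A² and the length scale cancel, so P = ∫_{1/12}^{5/6} sin(π·t)^2 dt ÷ ∫_{0}^{1} sin(π·t)^2 dt.
With ∫ sin(π·t)^2 dt = t/2 - sin(2·π·t)/(4·π) + C, the region integral is 1/(8·π) + √(3)/(8·π) + 3/8 and the full one is 1/2.
This works out to P = (1 + √(3) + 3·π)/(4·π).

P ≈ 0.967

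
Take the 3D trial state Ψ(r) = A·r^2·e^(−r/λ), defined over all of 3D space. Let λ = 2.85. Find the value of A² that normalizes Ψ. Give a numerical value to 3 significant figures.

Require ∫ |Ψ|² 4πr² dr = 1 over the whole domain.
The angular integral contributes 4π, leaving ∫₀^∞ r²|Ψ|² dr.
∫|Ψ|² 4πr² dr = A²·(45·π·λ^7/2).
So A² = (45·π·λ^7/2)^(−1).
Substituting λ = 2.85 gives A² = 0.000009263, so A = 0.003044.

A^2 ≈ 0.00000926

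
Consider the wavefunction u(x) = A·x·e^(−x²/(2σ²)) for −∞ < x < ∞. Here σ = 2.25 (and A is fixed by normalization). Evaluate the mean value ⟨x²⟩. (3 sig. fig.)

⟨x^2⟩ ≈ 7.59

By definition ⟨x²⟩ = ∫ x^2 |u(x)|² dx.
Since the A² factors cancel between numerator and denominator, ⟨x²⟩ = 3·σ^2/2.
With σ = 2.25, ⟨x^2⟩ = 7.594.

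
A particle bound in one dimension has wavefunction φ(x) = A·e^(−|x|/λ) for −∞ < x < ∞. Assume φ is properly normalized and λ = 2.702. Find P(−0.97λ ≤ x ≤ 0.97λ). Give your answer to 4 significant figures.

P ≈ 0.8563

P = ∫_{−0.97λ}^{0.97λ} |φ(x)|² dx.
With A² fixed by ∫|φ|² = 1, i.e. A² = (λ)^(−1), substitute and integrate.
By symmetry take twice the x ≥ 0 contribution in numerator and denominator; the 2's cancel. In terms of u = x/λ (A² and the length scale cancel between numerator and denominator), P = [∫_{0}^{0.97} e^(-2·u) du] / [∫_{0}^{∞} e^(-2·u) du].
Using ∫ e^(-2·u) du = -e^(-2·u)/2, the numerator is 1/2 - e^(-97/50)/2 and the denominator is 1/2.
Evaluating gives P = 0.85630.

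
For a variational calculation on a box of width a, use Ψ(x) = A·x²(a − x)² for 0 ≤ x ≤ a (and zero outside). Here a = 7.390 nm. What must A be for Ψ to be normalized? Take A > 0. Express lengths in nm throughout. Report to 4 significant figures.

We need A² ∫|f|² dx = 1, taking the integral from 0 to a.
Expanding the polynomial and integrating term by term, carrying out the integral gives A² · a^9/630.
Setting this equal to 1 gives A² = 1/(a^9/630).
With a = 7.390: A² = 0.0000095839 and A = 0.0030958.

A ≈ 0.003096 nm^(-9/2)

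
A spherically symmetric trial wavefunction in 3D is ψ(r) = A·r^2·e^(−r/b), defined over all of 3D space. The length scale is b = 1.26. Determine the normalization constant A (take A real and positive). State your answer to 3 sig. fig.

Normalization requires ∫|ψ|² 4πr² dr = 1, integrated from 0 to ∞.
The angular integral contributes 4π, leaving ∫₀^∞ r²|ψ|² dr.
With ∫₀^∞ r^6 e^(−αr) dr = 6!/α^7, ∫|ψ|² 4πr² dr = A²·(45·π·b^7/2).
So A² = (45·π·b^7/2)^(−1).
Plugging in b = 1.26 yields A = 0.05297.

A ≈ 0.0530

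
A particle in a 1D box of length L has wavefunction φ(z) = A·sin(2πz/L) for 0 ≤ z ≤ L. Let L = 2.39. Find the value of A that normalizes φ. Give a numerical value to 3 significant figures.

Require ∫ |φ|² dz = 1 over the whole domain.
With ∫₀^L sin²(nπz/L) dz = L/2, carrying out the integral gives A² · L/2.
So A² = (L/2)^(−1).
With L = 2.39: A² = 0.8368 and A = 0.9148.

A ≈ 0.915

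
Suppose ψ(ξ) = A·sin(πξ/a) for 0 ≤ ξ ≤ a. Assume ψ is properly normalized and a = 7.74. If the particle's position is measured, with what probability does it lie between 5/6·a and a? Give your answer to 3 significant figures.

The probability is P = ∫ |ψ|² dξ over [5/6·a, a].
The normalization integral ∫|ψ|²dξ over the whole domain equals a/2·A², and A² cancels in the ratio.
Let u = ξ/a; then A² and the length scale cancel, so P = ∫_{5/6}^{1} sin(π·u)^2 du ÷ ∫_{0}^{1} sin(π·u)^2 du.
An antiderivative of sin(π·u)^2 is u/2 - sin(2·π·u)/(4·π); evaluating from 5/6 to 1 gives -√(3)/(8·π) + 1/12, while the full integral is 1/2.
The result is P = (-√(3)/4 + π/6)/π.

P ≈ 0.0288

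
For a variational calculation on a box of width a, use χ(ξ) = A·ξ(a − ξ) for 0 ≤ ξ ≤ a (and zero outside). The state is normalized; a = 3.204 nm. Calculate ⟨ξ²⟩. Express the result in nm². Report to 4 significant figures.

The expectation value is the |χ|²-weighted average of ξ^2: ∫ ξ^2|χ|² dξ.
Since the A² factors cancel between numerator and denominator, ⟨ξ²⟩ = 2·a^2/7.
With a = 3.204, ⟨ξ^2⟩ = 2.9330.

⟨ξ^2⟩ ≈ 2.933 nm^2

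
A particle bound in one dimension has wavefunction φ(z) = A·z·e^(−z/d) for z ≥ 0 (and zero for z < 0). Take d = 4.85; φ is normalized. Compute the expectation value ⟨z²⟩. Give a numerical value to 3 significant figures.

⟨z^2⟩ ≈ 70.6

The expectation value is the |φ|²-weighted average of z^2: ∫ z^2|φ|² dz.
With ∫₀^∞ z^4 e^(−αz) dz = 4!/α^5, the ratio of the moment integral to the normalization integral gives ⟨z²⟩ = 3·d^2.
With d = 4.85, ⟨z^2⟩ = 70.57.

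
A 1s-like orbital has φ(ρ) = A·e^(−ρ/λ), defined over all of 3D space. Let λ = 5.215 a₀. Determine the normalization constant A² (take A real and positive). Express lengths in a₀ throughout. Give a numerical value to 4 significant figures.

A^2 ≈ 0.002244 a₀^(-3)

The normalization condition is ∫|φ|² 4πρ² dρ = 1 from 0 to ∞.
The angular integral contributes 4π, leaving ∫₀^∞ ρ²|φ|² dρ.
Carrying out the integral gives A² · π·λ^3.
Setting this equal to 1 gives A² = 1/(π·λ^3).
With λ = 5.215: A² = 0.0022443 and A = 0.047374.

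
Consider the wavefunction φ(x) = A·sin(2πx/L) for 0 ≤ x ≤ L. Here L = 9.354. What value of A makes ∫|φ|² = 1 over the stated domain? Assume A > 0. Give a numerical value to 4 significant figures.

Normalization requires ∫|φ|² dx = 1, integrated from 0 to L.
Carrying out the integral gives A² · L/2.
Hence A² = 1/[L/2].
With L = 9.354: A² = 0.21381 and A = 0.46240.

A ≈ 0.4624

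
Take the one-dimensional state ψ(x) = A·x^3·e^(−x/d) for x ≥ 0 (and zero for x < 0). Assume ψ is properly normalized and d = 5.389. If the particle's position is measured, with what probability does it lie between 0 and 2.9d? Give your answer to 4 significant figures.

The probability is P = ∫ |ψ|² dx over [0, 2.9d].
With A² fixed by ∫|ψ|² = 1, i.e. A² = (45·d^7/8)^(−1), substitute and integrate.
Substituting u = x/d, A² and the length scale cancel in the ratio: P = ∫_{0}^{2.9} u^6·e^(-2·u) du / ∫_{0}^{∞} u^6·e^(-2·u) du.
With ∫ u^6·e^(-2·u) du = -(4·u^6 + 12·u^5 + 30·u^4 + 60·u^3 + 90·u^2 + 90·u + 45)·e^(-2·u)/8 + C, the region integral is ≈ 2.03405 and the full one is 45/8.
Taking the ratio, P = 0.36161.

P ≈ 0.3616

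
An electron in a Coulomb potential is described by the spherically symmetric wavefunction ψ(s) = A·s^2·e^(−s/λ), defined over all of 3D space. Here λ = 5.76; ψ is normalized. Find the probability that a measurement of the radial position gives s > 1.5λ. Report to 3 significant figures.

P ≈ 0.966

Integrate the radial probability density 4πs²|ψ|² over s > 1.5λ.
The full normalization integral is A²·[45·π·λ^7/2] = 1, fixing A².
In terms of u = s/λ (A², 4π and the length scale all cancel between numerator and denominator), P = [∫_{1.5}^{∞} u^6·e^(-2·u) du] / [∫_{0}^{∞} u^6·e^(-2·u) du].
Using ∫ u^6·e^(-2·u) du = -(4·u^6 + 12·u^5 + 30·u^4 + 60·u^3 + 90·u^2 + 90·u + 45)·e^(-2·u)/8, the numerator is ≈ 5.4365 and the denominator is 45/8.
The region integral divided by the full integral gives P = 0.9665.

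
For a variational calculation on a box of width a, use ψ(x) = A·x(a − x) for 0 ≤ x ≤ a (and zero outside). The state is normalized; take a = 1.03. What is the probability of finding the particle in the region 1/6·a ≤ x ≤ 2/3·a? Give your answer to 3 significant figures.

P ≈ 0.755

The probability is P = ∫ |ψ|² dx over [1/6·a, 2/3·a].
With A² fixed by ∫|ψ|² = 1, i.e. A² = (a^5/30)^(−1), substitute and integrate.
Substituting u = x/a, A² and the length scale cancel in the ratio: P = ∫_{1/6}^{2/3} u^2·(1 - u)^2 du / ∫_{0}^{1} u^2·(1 - u)^2 du.
An antiderivative of u^2·(1 - u)^2 is u^3·(6·u^2 - 15·u + 10)/30; evaluating from 1/6 to 2/3 gives 163/6480, while the full integral is 1/30.
This works out to P = 163/216.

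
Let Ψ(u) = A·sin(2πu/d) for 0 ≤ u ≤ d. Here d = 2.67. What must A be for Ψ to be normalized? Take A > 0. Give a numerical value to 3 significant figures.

A ≈ 0.865

Normalization requires ∫|Ψ|² du = 1, integrated from 0 to d.
Using sin²θ = (1 − cos 2θ)/2, with Ψ = A·sin(2πu/d), the integral evaluates to A²·[d/2].
Hence A² = 1/[d/2].
With d = 2.67: A² = 0.7491 and A = 0.8655.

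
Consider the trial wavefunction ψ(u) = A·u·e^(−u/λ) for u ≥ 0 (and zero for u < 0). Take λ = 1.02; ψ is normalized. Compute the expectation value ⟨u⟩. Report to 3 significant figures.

⟨u⟩ ≈ 1.53

The expectation value is the |ψ|²-weighted average of u: ∫ u|ψ|² du.
Using ∫₀^∞ uⁿ e^(−αu) du = n!/αⁿ⁺¹, the ratio of the moment integral to the normalization integral gives ⟨u⟩ = 3·λ/2.
Putting λ = 1.02 gives 1.530.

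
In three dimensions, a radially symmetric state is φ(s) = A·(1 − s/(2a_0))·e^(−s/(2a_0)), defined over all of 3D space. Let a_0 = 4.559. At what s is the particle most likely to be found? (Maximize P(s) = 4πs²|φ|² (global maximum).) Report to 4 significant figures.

s ≈ 23.87

Set d/ds [P(s) = 4πs²|φ|²] = 0 and solve for s > 0.
Solving yields s = a_0·(√(5) + 3).
With a_0 = 4.559, the most probable radial distance is 23.871.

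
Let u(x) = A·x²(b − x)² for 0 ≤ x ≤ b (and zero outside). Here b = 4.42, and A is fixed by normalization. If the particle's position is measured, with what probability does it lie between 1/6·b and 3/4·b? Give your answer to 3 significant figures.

P = ∫_{1/6·b}^{3/4·b} |u(x)|² dx.
With A² fixed by ∫|u|² = 1, i.e. A² = (b^9/630)^(−1), substitute and integrate.
In terms of t = x/b (A² and the length scale cancel between numerator and denominator), P = [∫_{1/6}^{3/4} t^4·(1 - t)^4 dt] / [∫_{0}^{1} t^4·(1 - t)^4 dt].
An antiderivative of t^4·(1 - t)^4 is t^5·(70·t^4 - 315·t^3 + 540·t^2 - 420·t + 126)/630; evaluating from 1/6 to 3/4 gives ≈ 0.0014954, while the full integral is 1/630.
The result is P = 0.9421.

P ≈ 0.942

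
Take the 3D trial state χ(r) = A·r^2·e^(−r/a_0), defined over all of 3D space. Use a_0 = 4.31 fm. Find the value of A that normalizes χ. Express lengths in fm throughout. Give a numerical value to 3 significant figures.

Normalization requires ∫|χ|² 4πr² dr = 1, integrated from 0 to ∞.
The angular integral contributes 4π, leaving ∫₀^∞ r²|χ|² dr.
∫|χ|² 4πr² dr = A²·(45·π·a_0^7/2).
So A² = (45·π·a_0^7/2)^(−1).
Plugging in a_0 = 4.31 yields A = 0.0007156.

A ≈ 0.000716 fm^(-7/2)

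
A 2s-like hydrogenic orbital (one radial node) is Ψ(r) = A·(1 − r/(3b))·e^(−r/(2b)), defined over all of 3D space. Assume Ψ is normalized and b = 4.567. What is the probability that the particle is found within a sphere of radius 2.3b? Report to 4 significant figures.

P ≈ 0.3430

With dV = 4πr²dr, the probability is ∫|Ψ|² dV over r ≤ 2.3b.
A² is fixed by ∫₀^∞ 4πr²|Ψ|² dr = 1, i.e. A² = (8·π·b^3/3)^(−1).
In terms of u = r/b (A², 4π and the length scale all cancel between numerator and denominator), P = [∫_{0}^{2.3} u^2·(1 - u/3)^2·e^(-u) du] / [∫_{0}^{∞} u^2·(1 - u/3)^2·e^(-u) du].
With ∫ u^2·(1 - u/3)^2·e^(-u) du = (-u^4 + 2·u^3 - 3·u^2 - 6·u - 6)·e^(-u)/9 + C, the region integral is ≈ 0.228646 and the full one is 2/3.
The region integral divided by the full integral gives P = 0.34297.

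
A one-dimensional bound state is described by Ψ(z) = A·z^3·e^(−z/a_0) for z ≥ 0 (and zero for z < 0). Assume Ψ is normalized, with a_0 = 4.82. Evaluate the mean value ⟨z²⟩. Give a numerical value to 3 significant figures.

⟨z^2⟩ ≈ 325

⟨z²⟩ = ∫ z^2 |Ψ|² dz over the full domain.
The ratio of the moment integral to the normalization integral gives ⟨z²⟩ = 14·a_0^2.
With a_0 = 4.82, ⟨z^2⟩ = 325.3.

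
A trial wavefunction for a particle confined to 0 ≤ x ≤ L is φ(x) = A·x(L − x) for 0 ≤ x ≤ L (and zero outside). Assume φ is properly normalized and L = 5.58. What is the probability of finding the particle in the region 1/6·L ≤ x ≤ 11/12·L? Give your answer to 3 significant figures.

|φ|² is the probability density, so P = ∫_{1/6·L}^{11/12·L} |φ|² dx.
Since A² = 1/(L^5/30), this is the region integral divided by the full normalization integral.
Substituting u = x/L, A² and the length scale cancel in the ratio: P = ∫_{1/6}^{11/12} u^2·(1 - u)^2 du / ∫_{0}^{1} u^2·(1 - u)^2 du.
An antiderivative of u^2·(1 - u)^2 is u^3·(6·u^2 - 15·u + 10)/30; evaluating from 1/6 to 11/12 gives ≈ 0.031981, while the full integral is 1/30.
The result is P = 4421/4608.

P ≈ 0.959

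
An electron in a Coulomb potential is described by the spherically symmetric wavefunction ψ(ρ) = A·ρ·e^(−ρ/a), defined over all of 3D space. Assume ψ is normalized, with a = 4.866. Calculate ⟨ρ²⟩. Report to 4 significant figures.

⟨ρ²⟩ = ∫ ρ^2 |ψ|² 4πρ² dρ over the full domain.
Since the A² factors cancel between numerator and denominator, ⟨ρ²⟩ = 15·a^2/2.
With a = 4.866, ⟨ρ^2⟩ = 177.58.

⟨ρ^2⟩ ≈ 177.6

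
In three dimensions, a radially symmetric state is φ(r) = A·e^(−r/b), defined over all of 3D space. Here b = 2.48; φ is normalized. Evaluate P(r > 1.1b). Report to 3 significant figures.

P ≈ 0.623

With dV = 4πr²dr, the probability is ∫|φ|² dV over r > 1.1b.
The full normalization integral is A²·[π·b^3] = 1, fixing A².
Substituting u = r/b, A², 4π and the length scale all cancel in the ratio: P = ∫_{1.1}^{∞} u^2·e^(-2·u) du / ∫_{0}^{∞} u^2·e^(-2·u) du.
An antiderivative of u^2·e^(-2·u) is -(2·u^2 + 2·u + 1)·e^(-2·u)/4; evaluating from 1.1 to ∞ gives 281·e^(-11/5)/200, while the full integral is 1/4.
This evaluates to P = 0.6227.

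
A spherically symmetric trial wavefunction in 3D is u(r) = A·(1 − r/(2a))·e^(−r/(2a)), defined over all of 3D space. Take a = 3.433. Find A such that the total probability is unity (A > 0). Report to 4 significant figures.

A ≈ 0.03136

Require ∫ |u|² 4πr² dr = 1 over the whole domain.
Carrying out the integral gives A² · 8·π·a^3.
Setting this equal to 1 gives A² = 1/(8·π·a^3).
Substituting a = 3.433 gives A² = 0.00098342, so A = 0.031360.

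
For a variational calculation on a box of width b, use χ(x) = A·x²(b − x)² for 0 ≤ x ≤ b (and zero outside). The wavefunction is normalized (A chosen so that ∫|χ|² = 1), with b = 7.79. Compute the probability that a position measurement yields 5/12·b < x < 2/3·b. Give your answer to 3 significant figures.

P = ∫_{5/12·b}^{2/3·b} |χ(x)|² dx.
The normalization integral ∫|χ|²dx over the whole domain equals b^9/630·A², and A² cancels in the ratio.
Let u = x/b; then A² and the length scale cancel, so P = ∫_{5/12}^{2/3} u^4·(1 - u)^4 du ÷ ∫_{0}^{1} u^4·(1 - u)^4 du.
Using ∫ u^4·(1 - u)^4 du = u^5·(70·u^4 - 315·u^3 + 540·u^2 - 420·u + 126)/630, the numerator is ≈ 0.00087750 and the denominator is 1/630.
Evaluating gives P = 0.5528.

P ≈ 0.553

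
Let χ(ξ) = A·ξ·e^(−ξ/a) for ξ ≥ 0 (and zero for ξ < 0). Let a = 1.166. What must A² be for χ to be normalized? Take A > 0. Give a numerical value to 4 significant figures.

We need A² ∫|f|² dξ = 1, taking the integral from 0 to ∞.
With ∫₀^∞ ξ^2 e^(−αξ) dξ = 2!/α^3, the integral (without the A² prefactor) comes out to a^3/4.
Hence A² = 1/[a^3/4].
With a = 1.166: A² = 2.5233 and A = 1.5885.

A^2 ≈ 2.523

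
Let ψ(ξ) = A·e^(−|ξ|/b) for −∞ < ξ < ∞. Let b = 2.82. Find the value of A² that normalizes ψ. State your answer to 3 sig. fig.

A^2 ≈ 0.355

We need A² ∫|f|² dξ = 1, taking the integral from −∞ to ∞.
Using ∫₀^∞ ξⁿ e^(−αξ) dξ = n!/αⁿ⁺¹, the integral (without the A² prefactor) comes out to b.
So A² = (b)^(−1).
Plugging in b = 2.82 yields A = 0.5955.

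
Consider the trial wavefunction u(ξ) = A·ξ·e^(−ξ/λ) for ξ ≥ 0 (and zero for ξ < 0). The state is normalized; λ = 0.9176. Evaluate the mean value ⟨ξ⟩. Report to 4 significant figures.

⟨ξ⟩ ≈ 1.376

By definition ⟨ξ⟩ = ∫ ξ |u(ξ)|² dξ.
The ratio of the moment integral to the normalization integral gives ⟨ξ⟩ = 3·λ/2.
Putting λ = 0.9176 gives 1.3764.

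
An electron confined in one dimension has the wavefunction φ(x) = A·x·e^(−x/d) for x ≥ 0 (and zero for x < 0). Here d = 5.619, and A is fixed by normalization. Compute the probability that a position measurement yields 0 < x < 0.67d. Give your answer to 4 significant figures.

The probability is P = ∫ |φ|² dx over [0, 0.67d].
Since A² = 1/(d^3/4), this is the region integral divided by the full normalization integral.
In terms of u = x/d (A² and the length scale cancel between numerator and denominator), P = [∫_{0}^{0.67} u^2·e^(-2·u) du] / [∫_{0}^{∞} u^2·e^(-2·u) du].
Using ∫ u^2·e^(-2·u) du = -(2·u^2 + 2·u + 1)·e^(-2·u)/4, the numerator is ≈ 0.0380490 and the denominator is 1/4.
The result is P = 0.15220.

P ≈ 0.1522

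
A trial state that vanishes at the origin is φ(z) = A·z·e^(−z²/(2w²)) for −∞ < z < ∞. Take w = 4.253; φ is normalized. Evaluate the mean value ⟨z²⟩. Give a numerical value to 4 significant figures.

⟨z^2⟩ ≈ 27.13

The expectation value is the |φ|²-weighted average of z^2: ∫ z^2|φ|² dz.
Evaluating both integrals, ⟨z²⟩ = 3·w^2/2.
Putting w = 4.253 gives 27.132.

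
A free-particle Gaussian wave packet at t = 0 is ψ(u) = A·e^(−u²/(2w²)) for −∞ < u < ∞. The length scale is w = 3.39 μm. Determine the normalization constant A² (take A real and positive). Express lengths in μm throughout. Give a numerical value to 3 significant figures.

A^2 ≈ 0.166 μm^(-1)

Require ∫ |ψ|² du = 1 over the whole domain.
∫|ψ|² du = A²·(√(π)·w).
Hence A² = 1/[√(π)·w].
Substituting w = 3.39 gives A² = 0.1664, so A = 0.4080.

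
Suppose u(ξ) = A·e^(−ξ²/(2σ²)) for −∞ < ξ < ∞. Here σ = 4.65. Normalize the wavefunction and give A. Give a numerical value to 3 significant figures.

Normalization requires ∫|u|² dξ = 1, integrated from −∞ to ∞.
With ∫_{−∞}^{∞} ξ^(2m) e^(−αξ²) dξ = (2m−1)!!·√π / (2^m α^(m+1/2)), ∫|u|² dξ = A²·(√(π)·σ).
Setting this equal to 1 gives A² = 1/(√(π)·σ).
With σ = 4.65: A² = 0.1213 and A = 0.3483.

A ≈ 0.348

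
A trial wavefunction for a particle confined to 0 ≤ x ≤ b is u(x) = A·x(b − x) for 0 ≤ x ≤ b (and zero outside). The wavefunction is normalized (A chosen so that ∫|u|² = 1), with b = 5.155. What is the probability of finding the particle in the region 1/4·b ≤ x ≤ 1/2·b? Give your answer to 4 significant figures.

P ≈ 0.3965

The probability is P = ∫ |u|² dx over [1/4·b, 1/2·b].
Since A² = 1/(b^5/30), this is the region integral divided by the full normalization integral.
Let t = x/b; then A² and the length scale cancel, so P = ∫_{1/4}^{1/2} t^2·(1 - t)^2 dt ÷ ∫_{0}^{1} t^2·(1 - t)^2 dt.
Using ∫ t^2·(1 - t)^2 dt = t^3·(6·t^2 - 15·t + 10)/30, the numerator is ≈ 0.0132161 and the denominator is 1/30.
Evaluating gives P = 203/512.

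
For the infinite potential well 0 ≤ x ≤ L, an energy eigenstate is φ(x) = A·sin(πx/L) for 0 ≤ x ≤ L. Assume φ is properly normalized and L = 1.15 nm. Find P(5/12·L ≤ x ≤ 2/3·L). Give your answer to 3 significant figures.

P ≈ 0.467

P = ∫_{5/12·L}^{2/3·L} |φ(x)|² dx.
The normalization integral ∫|φ|²dx over the whole domain equals L/2·A², and A² cancels in the ratio.
Let u = x/L; then A² and the length scale cancel, so P = ∫_{5/12}^{2/3} sin(π·u)^2 du ÷ ∫_{0}^{1} sin(π·u)^2 du.
An antiderivative of sin(π·u)^2 is u/2 - sin(2·π·u)/(4·π); evaluating from 5/12 to 2/3 gives 1/(8·π) + √(3)/(8·π) + 1/8, while the full integral is 1/2.
This works out to P = (1 + √(3) + π)/(4·π).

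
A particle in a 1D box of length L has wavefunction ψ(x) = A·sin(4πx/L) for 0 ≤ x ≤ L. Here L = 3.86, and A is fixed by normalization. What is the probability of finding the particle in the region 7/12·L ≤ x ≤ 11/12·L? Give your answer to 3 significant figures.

|ψ|² is the probability density, so P = ∫_{7/12·L}^{11/12·L} |ψ|² dx.
With A² fixed by ∫|ψ|² = 1, i.e. A² = (L/2)^(−1), substitute and integrate.
In terms of u = x/L (A² and the length scale cancel between numerator and denominator), P = [∫_{7/12}^{11/12} sin(4·π·u)^2 du] / [∫_{0}^{1} sin(4·π·u)^2 du].
Using ∫ sin(4·π·u)^2 du = u/2 - sin(4·π·u)·cos(4·π·u)/(8·π), the numerator is √(3)/(16·π) + 1/6 and the denominator is 1/2.
Taking the ratio, P = (√(3)/8 + π/3)/π.

P ≈ 0.402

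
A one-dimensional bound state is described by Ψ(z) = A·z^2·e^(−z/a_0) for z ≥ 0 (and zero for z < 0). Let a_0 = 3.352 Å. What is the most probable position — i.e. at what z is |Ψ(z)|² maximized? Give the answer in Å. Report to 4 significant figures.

Set d/dz [|Ψ(z)|²] = 0 and solve for z > 0.
This gives z = 2·a_0.
With a_0 = 3.352, the most probable position is 6.7040 Å.

z ≈ 6.704 Å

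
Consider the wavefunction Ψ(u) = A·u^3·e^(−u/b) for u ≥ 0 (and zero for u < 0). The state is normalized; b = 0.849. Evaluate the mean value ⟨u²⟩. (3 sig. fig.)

⟨u²⟩ = ∫ u^2 |Ψ|² du over the full domain.
Evaluating both integrals, ⟨u²⟩ = 14·b^2.
With b = 0.849, ⟨u^2⟩ = 10.09.

⟨u^2⟩ ≈ 10.1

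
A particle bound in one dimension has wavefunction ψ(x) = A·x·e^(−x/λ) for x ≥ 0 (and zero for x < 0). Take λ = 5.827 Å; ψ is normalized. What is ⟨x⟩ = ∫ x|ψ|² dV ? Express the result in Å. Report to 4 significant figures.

⟨x⟩ ≈ 8.741 Å

⟨x⟩ = ∫ x |ψ|² dx over the full domain.
Using ∫₀^∞ xⁿ e^(−αx) dx = n!/αⁿ⁺¹, since the A² factors cancel between numerator and denominator, ⟨x⟩ = 3·λ/2.
Putting λ = 5.827 gives 8.7405.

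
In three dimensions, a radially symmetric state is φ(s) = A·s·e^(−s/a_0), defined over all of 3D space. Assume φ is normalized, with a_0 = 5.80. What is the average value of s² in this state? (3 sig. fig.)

⟨s²⟩ = ∫ s^2 |φ|² 4πs² ds over the full domain.
Since the A² factors cancel between numerator and denominator, ⟨s²⟩ = 15·a_0^2/2.
With a_0 = 5.80, ⟨s^2⟩ = 252.3.

⟨s^2⟩ ≈ 252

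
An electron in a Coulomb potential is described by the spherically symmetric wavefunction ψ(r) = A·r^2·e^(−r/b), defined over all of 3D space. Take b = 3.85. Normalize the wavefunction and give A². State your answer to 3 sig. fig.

A^2 ≈ 0.00000113

Require ∫ |ψ|² 4πr² dr = 1 over the whole domain.
In 3D with spherical symmetry the volume element is 4πr² dr.
Recall ∫₀^∞ r^m e^(−r/β) dr = m!·β^(m+1), with ψ = A·r^2·e^(−r/b), the integral evaluates to A²·[45·π·b^7/2].
Hence A² = 1/[45·π·b^7/2].
With b = 3.85: A² = 0.000001128 and A = 0.001062.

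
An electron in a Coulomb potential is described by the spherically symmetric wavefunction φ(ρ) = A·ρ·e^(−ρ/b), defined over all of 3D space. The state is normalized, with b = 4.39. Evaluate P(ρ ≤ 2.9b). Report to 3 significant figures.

With dV = 4πρ²dρ, the probability is ∫|φ|² dV over ρ ≤ 2.9b.
The full normalization integral is A²·[3·π·b^5] = 1, fixing A².
Let u = ρ/b; then A², 4π and the length scale all cancel, so P = ∫_{0}^{2.9} u^4·e^(-2·u) du ÷ ∫_{0}^{∞} u^4·e^(-2·u) du.
Using ∫ u^4·e^(-2·u) du = -(u^4/2 + u^3 + 3·u^2/2 + 3·u/2 + 3/4)·e^(-2·u), the numerator is ≈ 0.51546 and the denominator is 3/4.
The region integral divided by the full integral gives P = 0.6873.

P ≈ 0.687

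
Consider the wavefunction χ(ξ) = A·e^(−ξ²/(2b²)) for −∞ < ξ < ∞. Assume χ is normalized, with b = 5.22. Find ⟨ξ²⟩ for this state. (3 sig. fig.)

By definition ⟨ξ²⟩ = ∫ ξ^2 |χ(ξ)|² dξ.
With ∫_{−∞}^{∞} ξ^(2m) e^(−αξ²) dξ = (2m−1)!!·√π / (2^m α^(m+1/2)), since the A² factors cancel between numerator and denominator, ⟨ξ²⟩ = b^2/2.
Putting b = 5.22 gives 13.62.

⟨ξ^2⟩ ≈ 13.6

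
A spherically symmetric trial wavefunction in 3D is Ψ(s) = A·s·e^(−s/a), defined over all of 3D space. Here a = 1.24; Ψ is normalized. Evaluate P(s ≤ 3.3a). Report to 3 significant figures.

With dV = 4πs²ds, the probability is ∫|Ψ|² dV over s ≤ 3.3a.
Normalization gives A² = 1/(3·π·a^5).
In terms of u = s/a (A², 4π and the length scale all cancel between numerator and denominator), P = [∫_{0}^{3.3} u^4·e^(-2·u) du] / [∫_{0}^{∞} u^4·e^(-2·u) du].
With ∫ u^4·e^(-2·u) du = -(u^4/2 + u^3 + 3·u^2/2 + 3·u/2 + 3/4)·e^(-2·u) + C, the region integral is ≈ 0.59047 and the full one is 3/4.
Taking the ratio yields P = 0.7873.

P ≈ 0.787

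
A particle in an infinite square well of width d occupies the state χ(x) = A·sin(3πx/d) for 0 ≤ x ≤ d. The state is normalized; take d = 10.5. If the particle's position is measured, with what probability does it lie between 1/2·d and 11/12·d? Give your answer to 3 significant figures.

P ≈ 0.470

|χ|² is the probability density, so P = ∫_{1/2·d}^{11/12·d} |χ|² dx.
The normalization integral ∫|χ|²dx over the whole domain equals d/2·A², and A² cancels in the ratio.
Let u = x/d; then A² and the length scale cancel, so P = ∫_{1/2}^{11/12} sin(3·π·u)^2 du ÷ ∫_{0}^{1} sin(3·π·u)^2 du.
An antiderivative of sin(3·π·u)^2 is u/2 - sin(6·π·u)/(12·π); evaluating from 1/2 to 11/12 gives 1/(12·π) + 5/24, while the full integral is 1/2.
This works out to P = (2 + 5·π)/(12·π).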